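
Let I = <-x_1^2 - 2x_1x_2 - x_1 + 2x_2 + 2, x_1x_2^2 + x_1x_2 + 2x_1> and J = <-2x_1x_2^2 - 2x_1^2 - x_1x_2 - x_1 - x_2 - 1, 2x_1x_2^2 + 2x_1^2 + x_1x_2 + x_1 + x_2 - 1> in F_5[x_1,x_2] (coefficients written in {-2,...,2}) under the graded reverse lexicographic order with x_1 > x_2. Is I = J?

No, the ideals differ.

For a fixed monomial order, each ideal has a unique reduced Gröbner basis; comparing bases decides equality.
Buchberger on the first generating set:
f_1 = -x_1^2 - 2x_1x_2 - x_1 + 2x_2 + 2, LT = x_1^2.
f_2 = x_1x_2^2 + x_1x_2 + 2x_1, LT = x_1x_2^2.

S(f_1,f_2): lcm = x_1^2x_2^2. S = 2x_1x_2^3 - x_1^2x_2 + x_1x_2^2 - 2x_2^3 - 2x_1^2 - 2x_2^2.
  leading term x_1x_2^3: subtract (2x_2)·f_2 from 2x_1x_2^3 - x_1^2x_2 + x_1x_2^2 - 2x_2^3 - 2x_1^2 - 2x_2^2 → -x_1^2x_2 - x_1x_2^2 - 2x_2^3 - 2x_1^2 + x_1x_2 - 2x_2^2
  leading term x_1^2x_2: subtract (x_2)·f_1 from -x_1^2x_2 - x_1x_2^2 - 2x_2^3 - 2x_1^2 + x_1x_2 - 2x_2^2 → x_1x_2^2 - 2x_2^3 - 2x_1^2 + 2x_1x_2 + x_2^2 - 2x_2
  leading term x_1x_2^2: subtract (1)·f_2 from x_1x_2^2 - 2x_2^3 - 2x_1^2 + 2x_1x_2 + x_2^2 - 2x_2 → -2x_2^3 - 2x_1^2 + x_1x_2 + x_2^2 - 2x_1 - 2x_2
  leading term x_2^3: no divisor's leading term divides it; move -2x_2^3 to the remainder.
  leading term x_1^2: subtract (2)·f_1 from -2x_1^2 + x_1x_2 + x_2^2 - 2x_1 - 2x_2 → x_2^2 - x_2 + 1
  leading term x_2^2: no divisor's leading term divides it; move x_2^2 to the remainder.
  leading term x_2: no divisor's leading term divides it; move -x_2 to the remainder.
  leading term 1: no divisor's leading term divides it; move 1 to the remainder.
  remainder -2x_2^3 + x_2^2 - x_2 + 1 ≠ 0; add g_3 = -2x_2^3 + x_2^2 - x_2 + 1 to the basis.

The other S-polynomials (S(f_1,g_3), S(f_2,g_3)) all reduce to 0 modulo the current basis, so we have a Gröbner basis.
Inter-reduce: drop elements whose leading term is divisible by another's, tail-reduce, and make monic.
Reduced Gröbner basis: {x_1x_2^2 + x_1x_2 + 2x_1, x_2^3 + 2x_2^2 - 2x_2 + 2, x_1^2 + 2x_1x_2 + x_1 - 2x_2 - 2}.

Buchberger on the second generating set:
h_1 = -2x_1x_2^2 - 2x_1^2 - x_1x_2 - x_1 - x_2 - 1, LT = x_1x_2^2.
h_2 = 2x_1x_2^2 + 2x_1^2 + x_1x_2 + x_1 + x_2 - 1, LT = x_1x_2^2.

S(h_1,h_2): lcm = x_1x_2^2. S = 1.
  leading term 1: no divisor's leading term divides it; move 1 to the remainder.
  remainder 1 ≠ 0; add k_3 = 1 to the basis.

The other S-polynomials (S(h_1,k_3), S(h_2,k_3)) all reduce to 0 modulo the current basis, so we have a Gröbner basis.
Inter-reduce: drop elements whose leading term is divisible by another's, tail-reduce, and make monic.
Reduced Gröbner basis: {1}.

The bases are distinct; the ideals are different.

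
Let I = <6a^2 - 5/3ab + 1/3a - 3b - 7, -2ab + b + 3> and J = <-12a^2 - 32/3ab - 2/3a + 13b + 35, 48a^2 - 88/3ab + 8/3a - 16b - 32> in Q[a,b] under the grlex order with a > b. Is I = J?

Yes, the ideals are equal.

For a fixed monomial order, each ideal has a unique reduced Gröbner basis; comparing bases decides equality.
Buchberger on the first generating set:
f_1 = 6a^2 - 5/3ab + 1/3a - 3b - 7, LT = a^2.
f_2 = -2ab + b + 3, LT = ab.

S(f_1,f_2): lcm = a^2b. S = -5/18ab^2 + 5/9ab - 1/2b^2 + 3/2a - 7/6b.
  leading term ab^2: subtract (5/36b)·f_2 from -5/18ab^2 + 5/9ab - 1/2b^2 + 3/2a - 7/6b → 5/9ab - 23/36b^2 + 3/2a - 19/12b
  leading term ab: subtract (-5/18)·f_2 from 5/9ab - 23/36b^2 + 3/2a - 19/12b → -23/36b^2 + 3/2a - 47/36b + 5/6
  leading term b^2: no divisor's leading term divides it; move -23/36b^2 to the remainder.
  leading term a: no divisor's leading term divides it; move 3/2a to the remainder.
  leading term b: no divisor's leading term divides it; move -47/36b to the remainder.
  leading term 1: no divisor's leading term divides it; move 5/6 to the remainder.
  remainder -23/36b^2 + 3/2a - 47/36b + 5/6 ≠ 0; add g_3 = -23/36b^2 + 3/2a - 47/36b + 5/6 to the basis.

S(f_1,g_3): leading monomials are coprime, so the S-polynomial reduces to 0 (Buchberger's first criterion).
S(f_2,g_3): lcm = ab^2. S = 54/23a^2 - 47/23ab - 1/2b^2 + 30/23a - 3/2b.
  leading term a^2: subtract (9/23)·f_1 from 54/23a^2 - 47/23ab - 1/2b^2 + 30/23a - 3/2b → -32/23ab - 1/2b^2 + 27/23a - 15/46b + 63/23
  leading term ab: subtract (16/23)·f_2 from -32/23ab - 1/2b^2 + 27/23a - 15/46b + 63/23 → -1/2b^2 + 27/23a - 47/46b + 15/23
  leading term b^2: subtract (18/23)·g_3 from -1/2b^2 + 27/23a - 47/46b + 15/23 → 0
  remainder 0.

Every S-polynomial of the final basis reduces to 0, so we have a Gröbner basis.
Inter-reduce: drop elements whose leading term is divisible by another's, tail-reduce, and make monic.
Reduced Gröbner basis: {a^2 + 1/18a - 23/36b - 19/12, ab - 1/2b - 3/2, b^2 - 54/23a + 47/23b - 30/23}.

Buchberger on the second generating set:
h_1 = -12a^2 - 32/3ab - 2/3a + 13b + 35, LT = a^2.
h_2 = 48a^2 - 88/3ab + 8/3a - 16b - 32, LT = a^2.

S(h_1,h_2): lcm = a^2. S = 3/2ab - 3/4b - 9/4.
  leading term ab: no divisor's leading term divides it; move 3/2ab to the remainder.
  leading term b: no divisor's leading term divides it; move -3/4b to the remainder.
  leading term 1: no divisor's leading term divides it; move -9/4 to the remainder.
  remainder 3/2ab - 3/4b - 9/4 ≠ 0; add k_3 = 3/2ab - 3/4b - 9/4 to the basis.

S(h_1,k_3): lcm = a^2b. S = 8/9ab^2 + 5/9ab - 13/12b^2 + 3/2a - 35/12b.
  leading term ab^2: subtract (16/27b)·k_3 from 8/9ab^2 + 5/9ab - 13/12b^2 + 3/2a - 35/12b → 5/9ab - 23/36b^2 + 3/2a - 19/12b
  leading term ab: subtract (10/27)·k_3 from 5/9ab - 23/36b^2 + 3/2a - 19/12b → -23/36b^2 + 3/2a - 47/36b + 5/6
  leading term b^2: no divisor's leading term divides it; move -23/36b^2 to the remainder.
  leading term a: no divisor's leading term divides it; move 3/2a to the remainder.
  leading term b: no divisor's leading term divides it; move -47/36b to the remainder.
  leading term 1: no divisor's leading term divides it; move 5/6 to the remainder.
  remainder -23/36b^2 + 3/2a - 47/36b + 5/6 ≠ 0; add k_4 = -23/36b^2 + 3/2a - 47/36b + 5/6 to the basis.

S(h_2,k_3): lcm = a^2b. S = -11/18ab^2 + 5/9ab - 1/3b^2 + 3/2a - 2/3b.
  leading term ab^2: subtract (-11/27b)·k_3 from -11/18ab^2 + 5/9ab - 1/3b^2 + 3/2a - 2/3b → 5/9ab - 23/36b^2 + 3/2a - 19/12b
  leading term ab: subtract (10/27)·k_3 from 5/9ab - 23/36b^2 + 3/2a - 19/12b → -23/36b^2 + 3/2a - 47/36b + 5/6
  leading term b^2: subtract (1)·k_4 from -23/36b^2 + 3/2a - 47/36b + 5/6 → 0
  remainder 0.

S(h_1,k_4): leading monomials are coprime, so the S-polynomial reduces to 0 (Buchberger's first criterion).
S(h_2,k_4): leading monomials are coprime, so the S-polynomial reduces to 0 (Buchberger's first criterion).
S(k_3,k_4): lcm = ab^2. S = 54/23a^2 - 47/23ab - 1/2b^2 + 30/23a - 3/2b.
  leading term a^2: subtract (-9/46)·h_1 from 54/23a^2 - 47/23ab - 1/2b^2 + 30/23a - 3/2b → -95/23ab - 1/2b^2 + 27/23a + 24/23b + 315/46
  leading term ab: subtract (-190/69)·k_3 from -95/23ab - 1/2b^2 + 27/23a + 24/23b + 315/46 → -1/2b^2 + 27/23a - 47/46b + 15/23
  leading term b^2: subtract (18/23)·k_4 from -1/2b^2 + 27/23a - 47/46b + 15/23 → 0
  remainder 0.

Every S-polynomial of the final basis reduces to 0, so we have a Gröbner basis.
Inter-reduce: drop elements whose leading term is divisible by another's, tail-reduce, and make monic.
Reduced Gröbner basis: {a^2 + 1/18a - 23/36b - 19/12, ab - 1/2b - 3/2, b^2 - 54/23a + 47/23b - 30/23}.

The two bases agree; hence the ideals are identical.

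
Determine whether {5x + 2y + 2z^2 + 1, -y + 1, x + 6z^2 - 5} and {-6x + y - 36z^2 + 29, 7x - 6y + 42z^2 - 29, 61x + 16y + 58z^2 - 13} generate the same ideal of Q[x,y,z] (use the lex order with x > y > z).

Two ideals are equal iff their reduced Gröbner bases coincide (the reduced basis is unique for a fixed ordering).
Buchberger on the first generating set:
f_1 = 5x + 2y + 2z^2 + 1, LT = x.
f_2 = -y + 1, LT = y.
f_3 = x + 6z^2 - 5, LT = x.

S(f_1,f_2): leading monomials are coprime, so the S-polynomial reduces to 0 (Buchberger's first criterion).
S(f_1,f_3): lcm = x. S = 2/5y - 28/5z^2 + 26/5.
  leading term y: subtract (-2/5)·f_2 from 2/5y - 28/5z^2 + 26/5 → -28/5z^2 + 28/5
  leading term z^2: no divisor's leading term divides it; move -28/5z^2 to the remainder.
  leading term 1: no divisor's leading term divides it; move 28/5 to the remainder.
  remainder -28/5z^2 + 28/5 ≠ 0; add g_4 = -28/5z^2 + 28/5 to the basis.

S(f_2,f_3): leading monomials are coprime, so the S-polynomial reduces to 0 (Buchberger's first criterion).
S(f_1,g_4): leading monomials are coprime, so the S-polynomial reduces to 0 (Buchberger's first criterion).
S(f_2,g_4): leading monomials are coprime, so the S-polynomial reduces to 0 (Buchberger's first criterion).
S(f_3,g_4): leading monomials are coprime, so the S-polynomial reduces to 0 (Buchberger's first criterion).
Every S-polynomial of the final basis reduces to 0, so we have a Gröbner basis.
Inter-reduce: drop elements whose leading term is divisible by another's, tail-reduce, and make monic.
Reduced Gröbner basis: {x + 1, y - 1, z^2 - 1}.

Buchberger on the second generating set:
h_1 = -6x + y - 36z^2 + 29, LT = x.
h_2 = 7x - 6y + 42z^2 - 29, LT = x.
h_3 = 61x + 16y + 58z^2 - 13, LT = x.

S(h_1,h_2): lcm = x. S = 29/42y - 29/42.
  leading term y: no divisor's leading term divides it; move 29/42y to the remainder.
  leading term 1: no divisor's leading term divides it; move -29/42 to the remainder.
  remainder 29/42y - 29/42 ≠ 0; add k_4 = 29/42y - 29/42 to the basis.

S(h_1,h_3): lcm = x. S = -157/366y + 308/61z^2 - 1691/366.
  leading term y: subtract (-1099/1769)·k_4 from -157/366y + 308/61z^2 - 1691/366 → 308/61z^2 - 308/61
  leading term z^2: no divisor's leading term divides it; move 308/61z^2 to the remainder.
  leading term 1: no divisor's leading term divides it; move -308/61 to the remainder.
  remainder 308/61z^2 - 308/61 ≠ 0; add k_5 = 308/61z^2 - 308/61 to the basis.

S(h_2,h_3): lcm = x. S = -478/427y + 308/61z^2 - 1678/427.
  leading term y: subtract (-2868/1769)·k_4 from -478/427y + 308/61z^2 - 1678/427 → 308/61z^2 - 308/61
  leading term z^2: subtract (1)·k_5 from 308/61z^2 - 308/61 → 0
  remainder 0.

S(h_1,k_4): leading monomials are coprime, so the S-polynomial reduces to 0 (Buchberger's first criterion).
S(h_2,k_4): leading monomials are coprime, so the S-polynomial reduces to 0 (Buchberger's first criterion).
S(h_3,k_4): leading monomials are coprime, so the S-polynomial reduces to 0 (Buchberger's first criterion).
S(h_1,k_5): leading monomials are coprime, so the S-polynomial reduces to 0 (Buchberger's first criterion).
S(h_2,k_5): leading monomials are coprime, so the S-polynomial reduces to 0 (Buchberger's first criterion).
S(h_3,k_5): leading monomials are coprime, so the S-polynomial reduces to 0 (Buchberger's first criterion).
S(k_4,k_5): leading monomials are coprime, so the S-polynomial reduces to 0 (Buchberger's first criterion).
Every S-polynomial of the final basis reduces to 0, so we have a Gröbner basis.
Inter-reduce: drop elements whose leading term is divisible by another's, tail-reduce, and make monic.
Reduced Gröbner basis: {x + 1, y - 1, z^2 - 1}.

Same reduced basis, so the two generating sets span the same ideal.

Yes, the ideals are equal.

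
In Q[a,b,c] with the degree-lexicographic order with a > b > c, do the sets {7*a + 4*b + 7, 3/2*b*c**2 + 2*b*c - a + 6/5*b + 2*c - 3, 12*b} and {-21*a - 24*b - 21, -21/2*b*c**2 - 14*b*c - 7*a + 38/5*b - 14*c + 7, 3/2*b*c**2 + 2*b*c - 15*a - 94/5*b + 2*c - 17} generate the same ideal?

Yes, the ideals are equal.

Equality of ideals is decidable: compute both reduced Gröbner bases (unique for the ordering) and check whether they agree.
Buchberger on the first generating set:
f_1 = 7*a + 4*b + 7, LT = a.
f_2 = 3/2*b*c**2 + 2*b*c - a + 6/5*b + 2*c - 3, LT = b*c**2.
f_3 = 12*b, LT = b.

S(f_2,f_3): lcm = b*c**2. S = 4/3*b*c - 2/3*a + 4/5*b + 4/3*c - 2.
  reduce S modulo (f_1, f_2, f_3):
  remainder 4/3*c - 4/3 ≠ 0; add g_4 = 4/3*c - 4/3 to the basis.

The other S-polynomials (S(f_1,f_2), S(f_1,f_3), S(f_1,g_4), S(f_2,g_4), S(f_3,g_4)) all reduce to 0 modulo the current basis, so we have a Gröbner basis.
Inter-reduce: drop elements whose leading term is divisible by another's, tail-reduce, and make monic.
Reduced Gröbner basis: {a + 1, b, c - 1}.

Buchberger on the second generating set:
h_1 = -21*a - 24*b - 21, LT = a.
h_2 = -21/2*b*c**2 - 14*b*c - 7*a + 38/5*b - 14*c + 7, LT = b*c**2.
h_3 = 3/2*b*c**2 + 2*b*c - 15*a - 94/5*b + 2*c - 17, LT = b*c**2.

S(h_2,h_3): lcm = b*c**2. S = 32/3*a + 248/21*b + 32/3.
  reduce S modulo (h_1, h_2, h_3):
  remainder -8/21*b ≠ 0; add k_4 = -8/21*b to the basis.

S(h_2,k_4): lcm = b*c**2. S = 4/3*b*c + 2/3*a - 76/105*b + 4/3*c - 2/3.
  reduce S modulo (h_1, h_2, h_3, k_4):
  remainder 4/3*c - 4/3 ≠ 0; add k_5 = 4/3*c - 4/3 to the basis.

The other S-polynomials (S(h_1,h_2), S(h_1,h_3), S(h_1,k_4), S(h_3,k_4), S(h_1,k_5), S(h_2,k_5), S(h_3,k_5), S(k_4,k_5)) all reduce to 0 modulo the current basis, so we have a Gröbner basis.
Inter-reduce: drop elements whose leading term is divisible by another's, tail-reduce, and make monic.
Reduced Gröbner basis: {a + 1, b, c - 1}.

These coincide, so the ideals are equal.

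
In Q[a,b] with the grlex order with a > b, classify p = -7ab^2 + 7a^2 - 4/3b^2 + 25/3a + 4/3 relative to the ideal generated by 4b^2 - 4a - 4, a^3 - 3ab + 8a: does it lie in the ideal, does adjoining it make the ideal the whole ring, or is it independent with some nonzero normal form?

First compute the reduced Gröbner basis of I by Buchberger's algorithm.
f_1 = 4b^2 - 4a - 4, LT = b^2.
f_2 = a^3 - 3ab + 8a, LT = a^3.

S(f_1,f_2): leading monomials are coprime, so the S-polynomial reduces to 0 (Buchberger's first criterion).
Every S-polynomial of the final basis reduces to 0, so we have a Gröbner basis.
Inter-reduce: drop elements whose leading term is divisible by another's, tail-reduce, and make monic.
Reduced Gröbner basis: {a^3 - 3ab + 8a, b^2 - a - 1}.
Label its elements g_1 = a^3 - 3ab + 8a, g_2 = b^2 - a - 1.

Reduce p = -7ab^2 + 7a^2 - 4/3b^2 + 25/3a + 4/3 modulo G:
  leading term ab^2: subtract (-7a)·g_2 from -7ab^2 + 7a^2 - 4/3b^2 + 25/3a + 4/3 → -4/3b^2 + 4/3a + 4/3
  leading term b^2: subtract (-4/3)·g_2 from -4/3b^2 + 4/3a + 4/3 → 0
  normal form = 0.
Since the normal form is 0, p ∈ I.

-7ab^2 + 7a^2 - 4/3b^2 + 25/3a + 4/3 lies in I (it reduces to 0).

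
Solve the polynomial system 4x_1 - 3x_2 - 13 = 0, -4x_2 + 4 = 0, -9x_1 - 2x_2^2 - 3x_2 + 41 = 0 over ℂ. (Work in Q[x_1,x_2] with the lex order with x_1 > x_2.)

Compute a lex Gröbner basis by Buchberger's algorithm.
f_1 = 4x_1 - 3x_2 - 13, LT = x_1.
f_2 = -4x_2 + 4, LT = x_2.
f_3 = -9x_1 - 2x_2^2 - 3x_2 + 41, LT = x_1.

The S-polynomials (S(f_1,f_2), S(f_1,f_3), S(f_2,f_3)) all reduce to 0 modulo the current basis, so we have a Gröbner basis.
Inter-reduce: drop elements whose leading term is divisible by another's, tail-reduce, and make monic.
Reduced Gröbner basis: {x_1 - 4, x_2 - 1}.

Elimination: the polynomial x_2 - 1 lies in the elimination ideal for x_2, so x_2 ∈ {1}. For each such x_2, the remaining basis elements (now univariate) give the rest of the solution.
  x_2 = 1: the earlier basis element becomes x_1 - 4 = 0, giving x_1 = 4 — point (4, 1).
A lex Gröbner basis triangularizes the system, enabling back-substitution.

{(4, 1)}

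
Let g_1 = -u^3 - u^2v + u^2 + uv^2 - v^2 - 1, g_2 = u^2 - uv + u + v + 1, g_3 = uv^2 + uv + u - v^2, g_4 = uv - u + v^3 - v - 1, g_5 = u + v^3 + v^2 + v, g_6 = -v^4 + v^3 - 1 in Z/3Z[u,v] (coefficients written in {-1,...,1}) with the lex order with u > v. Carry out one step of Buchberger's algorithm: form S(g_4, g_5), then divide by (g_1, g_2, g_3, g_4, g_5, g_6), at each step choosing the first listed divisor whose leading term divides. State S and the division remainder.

S(g_4, g_5) = -u - v^4 - v^2 - v - 1; remainder on division = 0.

lcm(LM(g_4), LM(g_5)) = uv.
S = (lcm/LT(g_4))·g_4 − (lcm/LT(g_5))·g_5 = -u - v^4 - v^2 - v - 1.
Reduce S modulo (g_1, g_2, g_3, g_4, g_5, g_6) in that order:
  leading term u: subtract (-1)·g_5 from -u - v^4 - v^2 - v - 1 → -v^4 + v^3 - 1
  leading term v^4: subtract (1)·g_6 from -v^4 + v^3 - 1 → 0
The remainder is 0, so this S-polynomial contributes no new basis element.
An S-polynomial is built so that the two leading terms cancel; whether anything survives reduction is exactly the Gröbner-basis criterion.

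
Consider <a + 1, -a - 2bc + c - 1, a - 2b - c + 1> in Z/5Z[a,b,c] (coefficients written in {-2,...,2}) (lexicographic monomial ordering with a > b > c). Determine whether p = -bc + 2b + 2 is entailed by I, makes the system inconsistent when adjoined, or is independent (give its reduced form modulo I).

First compute the reduced Gröbner basis of I by Buchberger's algorithm.
f_1 = a + 1, LT = a.
f_2 = -a - 2bc + c - 1, LT = a.
f_3 = a - 2b - c + 1, LT = a.

S(f_1,f_2): lcm = a. S = -2bc + c.
  reduce S modulo (f_1, f_2, f_3):
  remainder -2bc + c ≠ 0; add h_4 = -2bc + c to the basis.

S(f_1,f_3): lcm = a. S = 2b + c.
  reduce S modulo (f_1, f_2, f_3, h_4):
  remainder 2b + c ≠ 0; add h_5 = 2b + c to the basis.

S(h_4,h_5): lcm = bc. S = 2c^{2} + 2c.
  reduce S modulo (f_1, f_2, f_3, h_4, h_5):
  remainder 2c^{2} + 2c ≠ 0; add h_6 = 2c^{2} + 2c to the basis.

The other S-polynomials (S(f_2,f_3), S(f_1,h_4), S(f_2,h_4), S(f_3,h_4), S(f_1,h_5), S(f_2,h_5), S(f_3,h_5), S(f_1,h_6), S(f_2,h_6), S(f_3,h_6), S(h_4,h_6), S(h_5,h_6)) all reduce to 0 modulo the current basis, so we have a Gröbner basis.
Inter-reduce: drop elements whose leading term is divisible by another's, tail-reduce, and make monic.
Reduced Gröbner basis: {a + 1, b - 2c, c^{2} + c}.
Label its elements g_1 = a + 1, g_2 = b - 2c, g_3 = c^{2} + c.

Reduce p = -bc + 2b + 2 modulo G:
  leading term bc: subtract (-c)·g_2 from -bc + 2b + 2 → 2b - 2c^{2} + 2
  leading term b: subtract (2)·g_2 from 2b - 2c^{2} + 2 → -2c^{2} - c + 2
  leading term c^{2}: subtract (-2)·g_3 from -2c^{2} - c + 2 → c + 2
  leading term c: no divisor's leading term divides it; move c to the remainder.
  leading term 1: no divisor's leading term divides it; move 2 to the remainder.
  normal form = c + 2.
The normal form is nonzero, so p ∉ I. Since p minus its normal form lies in I, I + (p) = I + (r) where r = c + 2; decide whether this ideal is the whole ring.
Run Buchberger on G together with r (pairs among the g_i already reduce to 0 since G is a Gröbner basis):
g_1 = a + 1, LT = a.
g_2 = b - 2c, LT = b.
g_3 = c^{2} + c, LT = c^{2}.
r = c + 2, LT = c.

S(g_3,r): lcm = c^{2}. S = -c.
  reduce S modulo (g_1, g_2, g_3, r):
  remainder 2 ≠ 0; add m_5 = 2 to the basis.

The other S-polynomials (S(g_1,g_2), S(g_1,g_3), S(g_1,r), S(g_2,g_3), S(g_2,r), S(g_1,m_5), S(g_2,m_5), S(g_3,m_5), S(r,m_5)) all reduce to 0 modulo the current basis, so we have a Gröbner basis.
Inter-reduce: drop elements whose leading term is divisible by another's, tail-reduce, and make monic.
Reduced Gröbner basis: {1}.
The reduced Gröbner basis of I + (p) is {1}: the ideal is the whole ring, so the enlarged system has no common solution — adjoining p is inconsistent.

Adjoining -bc + 2b + 2 makes the ideal the whole ring: the system is inconsistent.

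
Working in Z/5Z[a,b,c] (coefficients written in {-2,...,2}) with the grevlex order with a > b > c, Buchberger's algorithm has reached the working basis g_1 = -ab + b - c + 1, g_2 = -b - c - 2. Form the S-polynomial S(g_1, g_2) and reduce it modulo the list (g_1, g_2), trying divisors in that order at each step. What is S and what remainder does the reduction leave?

S(g_1, g_2) = -ac - 2a - b + c - 1; remainder on division = -ac - 2a + 2c + 1.

lcm(LM(g_1), LM(g_2)) = ab.
S = (lcm/LT(g_1))·g_1 − (lcm/LT(g_2))·g_2 = -ac - 2a - b + c - 1.
Reduce S modulo (g_1, g_2) in that order:
  leading term ac: no divisor's leading term divides it; move -ac to the remainder.
  leading term a: no divisor's leading term divides it; move -2a to the remainder.
  leading term b: subtract (1)·g_2 from -b + c - 1 → 2c + 1
  leading term c: no divisor's leading term divides it; move 2c to the remainder.
  leading term 1: no divisor's leading term divides it; move 1 to the remainder.
The remainder -ac - 2a + 2c + 1 is nonzero, so it would be added as the next basis element.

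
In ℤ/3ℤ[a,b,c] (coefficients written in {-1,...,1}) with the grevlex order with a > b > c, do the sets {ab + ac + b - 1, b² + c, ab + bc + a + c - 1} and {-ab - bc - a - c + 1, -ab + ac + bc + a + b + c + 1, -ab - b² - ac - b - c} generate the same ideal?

For a fixed monomial order, each ideal has a unique reduced Gröbner basis; comparing bases decides equality.
Buchberger on the first generating set:
f_1 = ab + ac + b - 1, LT = ab.
f_2 = b² + c, LT = b².
f_3 = ab + bc + a + c - 1, LT = ab.

S(f_1,f_2): lcm = ab². S = abc + b² - ac - b.
  reduce S modulo (f_1, f_2, f_3):
  remainder -ac² - ac - bc - b ≠ 0; add g_4 = -ac² - ac - bc - b to the basis.

S(f_1,f_3): lcm = ab. S = ac - bc - a + b - c.
  reduce S modulo (f_1, f_2, f_3, g_4):
  remainder ac - bc - a + b - c ≠ 0; add g_5 = ac - bc - a + b - c to the basis.

S(f_2,f_3): lcm = ab². S = -b²c - ab + ac - bc + b.
  reduce S modulo (f_1, f_2, f_3, g_4, g_5):
  remainder bc + c² - a - c - 1 ≠ 0; add g_6 = bc + c² - a - c - 1 to the basis.

S(f_3,g_4): lcm = abc². S = bc³ - abc - b²c + ac² + c³ - b² - c².
  reduce S modulo (f_1, f_2, f_3, g_4, g_5, g_6):
  remainder -c⁴ - c³ + a + c + 1 ≠ 0; add g_7 = -c⁴ - c³ + a + c + 1 to the basis.

S(f_3,g_5): lcm = abc. S = b²c + bc² + ab - b² + ac + bc + c² - c.
  reduce S modulo (f_1, f_2, f_3, g_4, g_5, g_6, g_7):
  remainder -c³ - c² + b + c ≠ 0; add g_8 = -c³ - c² + b + c to the basis.

S(f_1,g_6): lcm = abc. S = a² + ac + bc + a - c.
  reduce S modulo (f_1, f_2, f_3, g_4, g_5, g_6, g_7, g_8):
  remainder a² + c² + a - b - c - 1 ≠ 0; add g_9 = a² + c² + a - b - c - 1 to the basis.

The other S-polynomials (S(f_1,g_4), S(f_2,g_4), S(f_1,g_5), S(f_2,g_5), S(g_4,g_5), S(f_2,g_6), S(f_3,g_6), S(g_4,g_6), S(g_5,g_6), S(f_1,g_7), S(f_2,g_7), S(f_3,g_7), S(g_4,g_7), S(g_5,g_7), S(g_6,g_7), S(f_1,g_8), S(f_2,g_8), S(f_3,g_8), S(g_4,g_8), S(g_5,g_8), S(g_6,g_8), S(g_7,g_8), S(f_1,g_9), S(f_2,g_9), S(f_3,g_9), S(g_4,g_9), S(g_5,g_9), S(g_6,g_9), S(g_7,g_9), S(g_8,g_9)) all reduce to 0 modulo the current basis, so we have a Gröbner basis.
Inter-reduce: drop elements whose leading term is divisible by another's, tail-reduce, and make monic.
Reduced Gröbner basis: {c³ + c² - b - c, a² + c² + a - b - c - 1, ab - c² - a - c, b² + c, ac + c² + a + b + c - 1, bc + c² - a - c - 1}.

Buchberger on the second generating set:
h_1 = -ab - bc - a - c + 1, LT = ab.
h_2 = -ab + ac + bc + a + b + c + 1, LT = ab.
h_3 = -ab - b² - ac - b - c, LT = ab.

S(h_1,h_2): lcm = ab. S = ac - bc - a + b - c.
  reduce S modulo (h_1, h_2, h_3):
  remainder ac - bc - a + b - c ≠ 0; add k_4 = ac - bc - a + b - c to the basis.

S(h_1,h_3): lcm = ab. S = -b² - ac + bc + a - b - 1.
  reduce S modulo (h_1, h_2, h_3, k_4):
  remainder -b² - c - 1 ≠ 0; add k_5 = -b² - c - 1 to the basis.

S(h_1,k_4): lcm = abc. S = b²c + bc² + ab - b² + ac + bc + c² - c.
  reduce S modulo (h_1, h_2, h_3, k_4, k_5):
  remainder bc² + bc - b - c - 1 ≠ 0; add k_6 = bc² + bc - b - c - 1 to the basis.

S(h_1,k_5): lcm = ab². S = b²c + ab - ac + bc - a - b.
  reduce S modulo (h_1, h_2, h_3, k_4, k_5, k_6):
  remainder -bc - c² + 1 ≠ 0; add k_7 = -bc - c² + 1 to the basis.

S(h_1,k_6): lcm = abc². S = bc³ - abc + ac² + c³ + ab + ac - c² + a.
  reduce S modulo (h_1, h_2, h_3, k_4, k_5, k_6, k_7):
  remainder c³ + c² + b ≠ 0; add k_8 = c³ + c² + b to the basis.

S(h_1,k_7): lcm = abc. S = -ac² + bc² + ac + c² + a - c.
  reduce S modulo (h_1, h_2, h_3, k_4, k_5, k_6, k_7, k_8):
  remainder -c² + a - c + 1 ≠ 0; add k_9 = -c² + a - c + 1 to the basis.

S(k_4,k_9): lcm = ac². S = -bc² + a² + ac + bc - c² + a.
  reduce S modulo (h_1, h_2, h_3, k_4, k_5, k_6, k_7, k_8, k_9):
  remainder a² + a + b + c + 1 ≠ 0; add k_10 = a² + a + b + c + 1 to the basis.

The other S-polynomials (S(h_2,h_3), S(h_2,k_4), S(h_3,k_4), S(h_2,k_5), S(h_3,k_5), S(k_4,k_5), S(h_2,k_6), S(h_3,k_6), S(k_4,k_6), S(k_5,k_6), S(h_2,k_7), S(h_3,k_7), S(k_4,k_7), S(k_5,k_7), S(k_6,k_7), S(h_1,k_8), S(h_2,k_8), S(h_3,k_8), S(k_4,k_8), S(k_5,k_8), S(k_6,k_8), S(k_7,k_8), S(h_1,k_9), S(h_2,k_9), S(h_3,k_9), S(k_5,k_9), S(k_6,k_9), S(k_7,k_9), S(k_8,k_9), S(h_1,k_10), S(h_2,k_10), S(h_3,k_10), S(k_4,k_10), S(k_5,k_10), S(k_6,k_10), S(k_7,k_10), S(k_8,k_10), S(k_9,k_10)) all reduce to 0 modulo the current basis, so we have a Gröbner basis.
Inter-reduce: drop elements whose leading term is divisible by another's, tail-reduce, and make monic.
Reduced Gröbner basis: {a² + a + b + c + 1, ab - c - 1, b² + c + 1, ac + b + c, bc + a - c, c² - a + c - 1}.

Since the reduced bases disagree, the two ideals are not the same.
The same test decides containment: I ⊆ J iff every generator of I reduces to 0 modulo a Gröbner basis of J.

No, the ideals differ.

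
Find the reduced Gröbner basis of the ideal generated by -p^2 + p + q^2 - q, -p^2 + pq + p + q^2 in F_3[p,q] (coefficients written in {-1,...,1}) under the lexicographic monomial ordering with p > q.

This is the nonlinear analogue of row-reducing a linear system.

f_1 = -p^2 + p + q^2 - q, LT = p^2.
f_2 = -p^2 + pq + p + q^2, LT = p^2.

S(f_1,f_2): lcm = p^2. S = pq + q.
  leading term pq: no divisor's leading term divides it; move pq to the remainder.
  leading term q: no divisor's leading term divides it; move q to the remainder.
  remainder pq + q ≠ 0; add g_3 = pq + q to the basis.

S(f_1,g_3): lcm = p^2q. S = pq - q^3 + q^2.
  leading term pq: subtract (1)·g_3 from pq - q^3 + q^2 → -q^3 + q^2 - q
  leading term q^3: no divisor's leading term divides it; move -q^3 to the remainder.
  leading term q^2: no divisor's leading term divides it; move q^2 to the remainder.
  leading term q: no divisor's leading term divides it; move -q to the remainder.
  remainder -q^3 + q^2 - q ≠ 0; add g_4 = -q^3 + q^2 - q to the basis.

S(f_2,g_3): lcm = p^2q. S = -pq^2 + pq - q^3.
  leading term pq^2: subtract (-q)·g_3 from -pq^2 + pq - q^3 → pq - q^3 + q^2
  leading term pq: subtract (1)·g_3 from pq - q^3 + q^2 → -q^3 + q^2 - q
  leading term q^3: subtract (1)·g_4 from -q^3 + q^2 - q → 0
  remainder 0.

S(f_1,g_4): leading monomials are coprime, so the S-polynomial reduces to 0 (Buchberger's first criterion).
S(f_2,g_4): leading monomials are coprime, so the S-polynomial reduces to 0 (Buchberger's first criterion).
S(g_3,g_4): lcm = pq^3. S = pq^2 - pq + q^3.
  leading term pq^2: subtract (q)·g_3 from pq^2 - pq + q^3 → -pq + q^3 - q^2
  leading term pq: subtract (-1)·g_3 from -pq + q^3 - q^2 → q^3 - q^2 + q
  leading term q^3: subtract (-1)·g_4 from q^3 - q^2 + q → 0
  remainder 0.

Every S-polynomial of the final basis reduces to 0, so we have a Gröbner basis.
Inter-reduce: drop elements whose leading term is divisible by another's, tail-reduce, and make monic.

G = {p^2 - p - q^2 + q, pq + q, q^3 - q^2 + q}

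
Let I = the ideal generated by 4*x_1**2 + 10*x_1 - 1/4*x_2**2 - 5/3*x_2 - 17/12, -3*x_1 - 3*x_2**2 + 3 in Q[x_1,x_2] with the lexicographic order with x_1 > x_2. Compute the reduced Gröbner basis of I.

f_1 = 4*x_1**2 + 10*x_1 - 1/4*x_2**2 - 5/3*x_2 - 17/12, LT = x_1**2.
f_2 = -3*x_1 - 3*x_2**2 + 3, LT = x_1.

S(f_1,f_2): lcm = x_1**2. S = -x_1*x_2**2 + 7/2*x_1 - 1/16*x_2**2 - 5/12*x_2 - 17/48.
  leading term x_1*x_2**2: subtract (1/3*x_2**2)·f_2 from -x_1*x_2**2 + 7/2*x_1 - 1/16*x_2**2 - 5/12*x_2 - 17/48 → 7/2*x_1 + x_2**4 - 17/16*x_2**2 - 5/12*x_2 - 17/48
  leading term x_1: subtract (-7/6)·f_2 from 7/2*x_1 + x_2**4 - 17/16*x_2**2 - 5/12*x_2 - 17/48 → x_2**4 - 73/16*x_2**2 - 5/12*x_2 + 151/48
  leading term x_2**4: no divisor's leading term divides it; move x_2**4 to the remainder.
  leading term x_2**2: no divisor's leading term divides it; move -73/16*x_2**2 to the remainder.
  leading term x_2: no divisor's leading term divides it; move -5/12*x_2 to the remainder.
  leading term 1: no divisor's leading term divides it; move 151/48 to the remainder.
  remainder x_2**4 - 73/16*x_2**2 - 5/12*x_2 + 151/48 ≠ 0; add g_3 = x_2**4 - 73/16*x_2**2 - 5/12*x_2 + 151/48 to the basis.

S(f_1,g_3): leading monomials are coprime, so the S-polynomial reduces to 0 (Buchberger's first criterion).
S(f_2,g_3): leading monomials are coprime, so the S-polynomial reduces to 0 (Buchberger's first criterion).
Every S-polynomial of the final basis reduces to 0, so we have a Gröbner basis.
Inter-reduce: drop elements whose leading term is divisible by another's, tail-reduce, and make monic.

G = {x_1 + x_2**2 - 1, x_2**4 - 73/16*x_2**2 - 5/12*x_2 + 151/48}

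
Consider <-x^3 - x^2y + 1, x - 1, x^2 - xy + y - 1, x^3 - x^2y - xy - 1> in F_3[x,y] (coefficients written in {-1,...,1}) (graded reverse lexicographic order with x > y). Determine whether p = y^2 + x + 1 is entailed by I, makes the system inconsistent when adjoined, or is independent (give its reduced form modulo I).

First compute the reduced Gröbner basis of I by Buchberger's algorithm.
f_1 = -x^3 - x^2y + 1, LT = x^3.
f_2 = x - 1, LT = x.
f_3 = x^2 - xy + y - 1, LT = x^2.
f_4 = x^3 - x^2y - xy - 1, LT = x^3.

S(f_1,f_2): lcm = x^3. S = x^2y + x^2 - 1.
  reduce S modulo (f_1, f_2, f_3, f_4):
  remainder y ≠ 0; add h_5 = y to the basis.

The other S-polynomials (S(f_1,f_3), S(f_1,f_4), S(f_2,f_3), S(f_2,f_4), S(f_3,f_4), S(f_1,h_5), S(f_2,h_5), S(f_3,h_5), S(f_4,h_5)) all reduce to 0 modulo the current basis, so we have a Gröbner basis.
Inter-reduce: drop elements whose leading term is divisible by another's, tail-reduce, and make monic.
Reduced Gröbner basis: {x - 1, y}.
Label its elements g_1 = x - 1, g_2 = y.

Reduce p = y^2 + x + 1 modulo G:
  leading term y^2: subtract (y)·g_2 from y^2 + x + 1 → x + 1
  leading term x: subtract (1)·g_1 from x + 1 → -1
  leading term 1: no divisor's leading term divides it; move -1 to the remainder.
  normal form = -1.
The normal form is nonzero, so p ∉ I. Since p minus its normal form lies in I, I + (p) = I + (r) where r = -1; decide whether this ideal is the whole ring.
Here r = -1 is a nonzero constant, hence a unit: 1 ∈ I + (p), the Gröbner basis of I + (p) is {1}, and the enlarged system has no common solution — adjoining p is inconsistent.

Adjoining y^2 + x + 1 makes the ideal the whole ring: the system is inconsistent.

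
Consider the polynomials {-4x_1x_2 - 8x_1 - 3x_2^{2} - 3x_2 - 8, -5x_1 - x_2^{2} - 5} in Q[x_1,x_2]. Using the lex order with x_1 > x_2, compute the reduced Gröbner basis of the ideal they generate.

f_1 = -4x_1x_2 - 8x_1 - 3x_2^{2} - 3x_2 - 8, LT = x_1x_2.
f_2 = -5x_1 - x_2^{2} - 5, LT = x_1.

S(f_1,f_2): lcm = x_1x_2. S = 2x_1 - \tfrac{1}{5}x_2^{3} + \tfrac{3}{4}x_2^{2} - \tfrac{1}{4}x_2 + 2.
  reduce S modulo (f_1, f_2):
  remainder -\tfrac{1}{5}x_2^{3} + \tfrac{7}{20}x_2^{2} - \tfrac{1}{4}x_2 ≠ 0; add g_3 = -\tfrac{1}{5}x_2^{3} + \tfrac{7}{20}x_2^{2} - \tfrac{1}{4}x_2 to the basis.

The other S-polynomials (S(f_1,g_3), S(f_2,g_3)) all reduce to 0 modulo the current basis, so we have a Gröbner basis.
Inter-reduce: drop elements whose leading term is divisible by another's, tail-reduce, and make monic.

G = {x_1 + \tfrac{1}{5}x_2^{2} + 1, x_2^{3} - \tfrac{7}{4}x_2^{2} + \tfrac{5}{4}x_2}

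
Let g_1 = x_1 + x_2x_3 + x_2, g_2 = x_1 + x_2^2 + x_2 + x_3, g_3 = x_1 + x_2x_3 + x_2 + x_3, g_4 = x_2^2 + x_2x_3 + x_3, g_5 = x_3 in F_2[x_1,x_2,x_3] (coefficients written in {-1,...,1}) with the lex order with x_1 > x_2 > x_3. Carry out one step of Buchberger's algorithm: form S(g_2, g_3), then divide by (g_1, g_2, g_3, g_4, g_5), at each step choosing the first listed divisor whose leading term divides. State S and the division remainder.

lcm(LM(g_2), LM(g_3)) = x_1.
S = (lcm/LT(g_2))·g_2 − (lcm/LT(g_3))·g_3 = x_2^2 + x_2x_3.
Reduce S modulo (g_1, g_2, g_3, g_4, g_5) in that order:
  leading term x_2^2: subtract (1)·g_4 from x_2^2 + x_2x_3 → x_3
  leading term x_3: subtract (1)·g_5 from x_3 → 0
The remainder is 0, so this S-polynomial contributes no new basis element.
An S-polynomial is built so that the two leading terms cancel; whether anything survives reduction is exactly the Gröbner-basis criterion.

S(g_2, g_3) = x_2^2 + x_2x_3; remainder on division = 0.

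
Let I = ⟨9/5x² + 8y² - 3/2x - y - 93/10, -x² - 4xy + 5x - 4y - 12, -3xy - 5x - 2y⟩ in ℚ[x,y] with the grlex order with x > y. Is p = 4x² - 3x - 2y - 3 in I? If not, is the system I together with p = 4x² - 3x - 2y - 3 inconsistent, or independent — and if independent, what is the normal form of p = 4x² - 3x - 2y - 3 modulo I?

4x² - 3x - 2y - 3 lies in I (it reduces to 0).

First compute the reduced Gröbner basis of I by Buchberger's algorithm.
f_1 = 9/5x² + 8y² - 3/2x - y - 93/10, LT = x².
f_2 = -x² - 4xy + 5x - 4y - 12, LT = x².
f_3 = -3xy - 5x - 2y, LT = xy.

S(f_1,f_2): lcm = x². S = -4xy + 40/9y² + 25/6x - 41/9y - 103/6.
  reduce S modulo (f_1, f_2, f_3):
  remainder 40/9y² + 65/6x - 17/9y - 103/6 ≠ 0; add h_4 = 40/9y² + 65/6x - 17/9y - 103/6 to the basis.

S(f_1,f_3): lcm = x²y. S = 40/9y³ - 5/3x² - 3/2xy - 5/9y² - 31/6y.
  reduce S modulo (f_1, f_2, f_3, h_4):
  remainder -77/36x + 2071/90y + 503/20 ≠ 0; add h_5 = -77/36x + 2071/90y + 503/20 to the basis.

S(f_3,h_4): lcm = xy². S = -39/16x² + 251/120xy + ⅔y² + 309/80x.
  reduce S modulo (f_1, f_2, f_3, h_4, h_5):
  remainder -610682/1925y - 610682/1925 ≠ 0; add h_6 = -610682/1925y - 610682/1925 to the basis.

The other S-polynomials (S(f_2,f_3), S(f_1,h_4), S(f_2,h_4), S(f_1,h_5), S(f_2,h_5), S(f_3,h_5), S(h_4,h_5), S(f_1,h_6), S(f_2,h_6), S(f_3,h_6), S(h_4,h_6), S(h_5,h_6)) all reduce to 0 modulo the current basis, so we have a Gröbner basis.
Inter-reduce: drop elements whose leading term is divisible by another's, tail-reduce, and make monic.
Reduced Gröbner basis: {x - 1, y + 1}.
Label its elements g_1 = x - 1, g_2 = y + 1.

Reduce p = 4x² - 3x - 2y - 3 modulo G:
  leading term x²: subtract (4x)·g_1 from 4x² - 3x - 2y - 3 → x - 2y - 3
  leading term x: subtract (1)·g_1 from x - 2y - 3 → -2y - 2
  leading term y: subtract (-2)·g_2 from -2y - 2 → 0
  normal form = 0.
Since the normal form is 0, p ∈ I.

The remainder on division by a Gröbner basis is unique — it is the normal form.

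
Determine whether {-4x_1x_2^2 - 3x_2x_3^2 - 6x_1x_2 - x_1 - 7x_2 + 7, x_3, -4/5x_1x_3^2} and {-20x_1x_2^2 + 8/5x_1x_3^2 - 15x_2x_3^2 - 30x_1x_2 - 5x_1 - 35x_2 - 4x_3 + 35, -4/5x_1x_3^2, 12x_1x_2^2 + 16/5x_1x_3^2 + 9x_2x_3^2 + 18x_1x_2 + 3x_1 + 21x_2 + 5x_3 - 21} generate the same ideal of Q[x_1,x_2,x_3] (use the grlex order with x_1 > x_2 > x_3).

Yes, the ideals are equal.

Since reduced Gröbner bases are canonical representatives of ideals under a given ordering, it suffices to compute and compare them.
Buchberger on the first generating set:
f_1 = -4x_1x_2^2 - 3x_2x_3^2 - 6x_1x_2 - x_1 - 7x_2 + 7, LT = x_1x_2^2.
f_2 = x_3, LT = x_3.
f_3 = -4/5x_1x_3^2, LT = x_1x_3^2.

The S-polynomials (S(f_1,f_2), S(f_1,f_3), S(f_2,f_3)) all reduce to 0 modulo the current basis, so we have a Gröbner basis.
Inter-reduce: drop elements whose leading term is divisible by another's, tail-reduce, and make monic.
Reduced Gröbner basis: {x_1x_2^2 + 3/2x_1x_2 + 1/4x_1 + 7/4x_2 - 7/4, x_3}.

Buchberger on the second generating set:
h_1 = -20x_1x_2^2 + 8/5x_1x_3^2 - 15x_2x_3^2 - 30x_1x_2 - 5x_1 - 35x_2 - 4x_3 + 35, LT = x_1x_2^2.
h_2 = -4/5x_1x_3^2, LT = x_1x_3^2.
h_3 = 12x_1x_2^2 + 16/5x_1x_3^2 + 9x_2x_3^2 + 18x_1x_2 + 3x_1 + 21x_2 + 5x_3 - 21, LT = x_1x_2^2.

S(h_1,h_2): lcm = x_1x_2^2x_3^2. S = -2/25x_1x_3^4 + 3/4x_2x_3^4 + 3/2x_1x_2x_3^2 + 1/4x_1x_3^2 + 7/4x_2x_3^2 + 1/5x_3^3 - 7/4x_3^2.
  leading term x_1x_3^4: subtract (1/10x_3^2)·h_2 from -2/25x_1x_3^4 + 3/4x_2x_3^4 + 3/2x_1x_2x_3^2 + 1/4x_1x_3^2 + 7/4x_2x_3^2 + 1/5x_3^3 - 7/4x_3^2 → 3/4x_2x_3^4 + 3/2x_1x_2x_3^2 + 1/4x_1x_3^2 + 7/4x_2x_3^2 + 1/5x_3^3 - 7/4x_3^2
  leading term x_2x_3^4: no divisor's leading term divides it; move 3/4x_2x_3^4 to the remainder.
  leading term x_1x_2x_3^2: subtract (-15/8x_2)·h_2 from 3/2x_1x_2x_3^2 + 1/4x_1x_3^2 + 7/4x_2x_3^2 + 1/5x_3^3 - 7/4x_3^2 → 1/4x_1x_3^2 + 7/4x_2x_3^2 + 1/5x_3^3 - 7/4x_3^2
  leading term x_1x_3^2: subtract (-5/16)·h_2 from 1/4x_1x_3^2 + 7/4x_2x_3^2 + 1/5x_3^3 - 7/4x_3^2 → 7/4x_2x_3^2 + 1/5x_3^3 - 7/4x_3^2
  leading term x_2x_3^2: no divisor's leading term divides it; move 7/4x_2x_3^2 to the remainder.
  leading term x_3^3: no divisor's leading term divides it; move 1/5x_3^3 to the remainder.
  leading term x_3^2: no divisor's leading term divides it; move -7/4x_3^2 to the remainder.
  remainder 3/4x_2x_3^4 + 7/4x_2x_3^2 + 1/5x_3^3 - 7/4x_3^2 ≠ 0; add k_4 = 3/4x_2x_3^4 + 7/4x_2x_3^2 + 1/5x_3^3 - 7/4x_3^2 to the basis.

S(h_1,h_3): lcm = x_1x_2^2. S = -26/75x_1x_3^2 - 13/60x_3.
  leading term x_1x_3^2: subtract (13/30)·h_2 from -26/75x_1x_3^2 - 13/60x_3 → -13/60x_3
  leading term x_3: no divisor's leading term divides it; move -13/60x_3 to the remainder.
  remainder -13/60x_3 ≠ 0; add k_5 = -13/60x_3 to the basis.

The other S-polynomials (S(h_2,h_3), S(h_1,k_4), S(h_2,k_4), S(h_3,k_4), S(h_1,k_5), S(h_2,k_5), S(h_3,k_5), S(k_4,k_5)) all reduce to 0 modulo the current basis, so we have a Gröbner basis.
Inter-reduce: drop elements whose leading term is divisible by another's, tail-reduce, and make monic.
Reduced Gröbner basis: {x_1x_2^2 + 3/2x_1x_2 + 1/4x_1 + 7/4x_2 - 7/4, x_3}.

The two bases agree; hence the ideals are identical.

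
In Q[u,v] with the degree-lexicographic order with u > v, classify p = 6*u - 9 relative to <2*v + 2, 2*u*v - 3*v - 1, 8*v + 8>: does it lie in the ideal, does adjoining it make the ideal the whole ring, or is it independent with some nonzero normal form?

First compute the reduced Gröbner basis of I by Buchberger's algorithm.
f_1 = 2*v + 2, LT = v.
f_2 = 2*u*v - 3*v - 1, LT = u*v.
f_3 = 8*v + 8, LT = v.

S(f_1,f_2): lcm = u*v. S = u + 3/2*v + 1/2.
  leading term u: no divisor's leading term divides it; move u to the remainder.
  leading term v: subtract (3/4)·f_1 from 3/2*v + 1/2 → -1
  leading term 1: no divisor's leading term divides it; move -1 to the remainder.
  remainder u - 1 ≠ 0; add h_4 = u - 1 to the basis.

S(f_1,f_3): lcm = v. S = 0.
  remainder 0.

S(f_2,f_3): lcm = u*v. S = -u - 3/2*v - 1/2.
  leading term u: subtract (-1)·h_4 from -u - 3/2*v - 1/2 → -3/2*v - 3/2
  leading term v: subtract (-3/4)·f_1 from -3/2*v - 3/2 → 0
  remainder 0.

S(f_1,h_4): leading monomials are coprime, so the S-polynomial reduces to 0 (Buchberger's first criterion).
S(f_2,h_4): lcm = u*v. S = -1/2*v - 1/2.
  leading term v: subtract (-1/4)·f_1 from -1/2*v - 1/2 → 0
  remainder 0.

S(f_3,h_4): leading monomials are coprime, so the S-polynomial reduces to 0 (Buchberger's first criterion).
Every S-polynomial of the final basis reduces to 0, so we have a Gröbner basis.
Inter-reduce: drop elements whose leading term is divisible by another's, tail-reduce, and make monic.
Reduced Gröbner basis: {u - 1, v + 1}.
Label its elements g_1 = u - 1, g_2 = v + 1.

Reduce p = 6*u - 9 modulo G:
  leading term u: subtract (6)·g_1 from 6*u - 9 → -3
  leading term 1: no divisor's leading term divides it; move -3 to the remainder.
  normal form = -3.
The normal form is nonzero, so p ∉ I. Since p minus its normal form lies in I, I + (p) = I + (r) where r = -3; decide whether this ideal is the whole ring.
Here r = -3 is a nonzero constant, hence a unit: 1 ∈ I + (p), the Gröbner basis of I + (p) is {1}, and the enlarged system has no common solution — adjoining p is inconsistent.

The remainder on division by a Gröbner basis is unique — it is the normal form.

Adjoining 6*u - 9 makes the ideal the whole ring: the system is inconsistent.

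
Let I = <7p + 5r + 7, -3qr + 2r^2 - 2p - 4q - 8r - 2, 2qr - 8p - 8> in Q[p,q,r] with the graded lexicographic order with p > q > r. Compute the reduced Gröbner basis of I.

G = {q^2 + 20/7q, qr + 20/7r, r^2 - 2q + r, p + 5/7r + 1}

The reduced Gröbner basis is the canonical form of the ideal for this ordering.

f_1 = 7p + 5r + 7, LT = p.
f_2 = -3qr + 2r^2 - 2p - 4q - 8r - 2, LT = qr.
f_3 = 2qr - 8p - 8, LT = qr.

S(f_2,f_3): lcm = qr. S = -2/3r^2 + 14/3p + 4/3q + 8/3r + 14/3.
  reduce S modulo (f_1, f_2, f_3):
  remainder -2/3r^2 + 4/3q - 2/3r ≠ 0; add g_4 = -2/3r^2 + 4/3q - 2/3r to the basis.

S(f_2,g_4): lcm = qr^2. S = -2/3r^3 + 2/3pr + 2q^2 + 1/3qr + 8/3r^2 + 2/3r.
  reduce S modulo (f_1, f_2, f_3, g_4):
  remainder 2q^2 + 40/7q ≠ 0; add g_5 = 2q^2 + 40/7q to the basis.

The other S-polynomials (S(f_1,f_2), S(f_1,f_3), S(f_1,g_4), S(f_3,g_4), S(f_1,g_5), S(f_2,g_5), S(f_3,g_5), S(g_4,g_5)) all reduce to 0 modulo the current basis, so we have a Gröbner basis.
Inter-reduce: drop elements whose leading term is divisible by another's, tail-reduce, and make monic.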